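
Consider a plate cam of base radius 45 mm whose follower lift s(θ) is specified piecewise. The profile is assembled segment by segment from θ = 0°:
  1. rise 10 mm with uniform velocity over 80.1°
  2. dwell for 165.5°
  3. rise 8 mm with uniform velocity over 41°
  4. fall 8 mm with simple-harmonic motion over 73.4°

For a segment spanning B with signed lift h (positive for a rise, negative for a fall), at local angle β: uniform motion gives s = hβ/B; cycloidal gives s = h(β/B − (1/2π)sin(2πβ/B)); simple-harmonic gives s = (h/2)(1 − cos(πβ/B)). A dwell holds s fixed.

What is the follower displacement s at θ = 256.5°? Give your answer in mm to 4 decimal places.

seg 1 [0°–80.1°] uniform, h=10: full span → s += 10 → s = 10.0000
seg 2 [80.1°–245.6°] dwell: s stays 10.0000
seg 3 [245.6°–286.6°] uniform, h=8: θ=256.5° here. β=10.9, B=41. 8·10.9/41 = 2.1268 → s = 12.1268

12.1268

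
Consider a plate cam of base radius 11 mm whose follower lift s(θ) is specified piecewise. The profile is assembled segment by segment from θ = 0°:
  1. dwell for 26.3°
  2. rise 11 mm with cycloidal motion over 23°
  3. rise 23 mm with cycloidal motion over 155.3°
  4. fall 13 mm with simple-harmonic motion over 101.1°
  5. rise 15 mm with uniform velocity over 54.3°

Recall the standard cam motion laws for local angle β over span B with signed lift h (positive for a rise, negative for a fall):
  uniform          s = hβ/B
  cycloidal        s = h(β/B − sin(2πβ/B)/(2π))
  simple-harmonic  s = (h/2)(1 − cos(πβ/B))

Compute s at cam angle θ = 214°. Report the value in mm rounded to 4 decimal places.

seg 1 [0°–26.3°] dwell: s stays 0.0000
seg 2 [26.3°–49.3°] cycloidal, h=11: full span → s += 11 → s = 11.0000
seg 3 [49.3°–204.6°] cycloidal, h=23: full span → s += 23 → s = 34.0000
seg 4 [204.6°–305.7°] simple-harmonic, h=-13: θ=214° here. β=9.4, B=101.1. -13/2·(1 − cos(π·0.0930)) = -0.2753 → s = 33.7247

33.7247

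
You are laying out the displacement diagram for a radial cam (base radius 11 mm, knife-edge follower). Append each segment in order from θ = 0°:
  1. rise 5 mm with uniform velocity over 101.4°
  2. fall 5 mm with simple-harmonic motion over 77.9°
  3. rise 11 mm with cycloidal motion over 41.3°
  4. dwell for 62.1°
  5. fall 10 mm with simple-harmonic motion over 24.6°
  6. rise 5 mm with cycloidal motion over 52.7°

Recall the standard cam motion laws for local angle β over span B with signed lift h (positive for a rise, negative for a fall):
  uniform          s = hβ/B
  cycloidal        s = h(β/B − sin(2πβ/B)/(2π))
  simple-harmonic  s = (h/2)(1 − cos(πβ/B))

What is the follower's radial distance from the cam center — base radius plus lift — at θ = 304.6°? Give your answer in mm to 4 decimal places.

seg 1 [0°–101.4°] uniform, h=5: full span → s += 5 → s = 5.0000
seg 2 [101.4°–179.3°] simple-harmonic, h=-5: full span → s += -5 → s = 0.0000
seg 3 [179.3°–220.6°] cycloidal, h=11: full span → s += 11 → s = 11.0000
seg 4 [220.6°–282.7°] dwell: s stays 11.0000
seg 5 [282.7°–307.3°] simple-harmonic, h=-10: θ=304.6° here. β=21.9, B=24.6. -10/2·(1 − cos(π·0.8902)) = -9.7057 → s = 1.2943
radial distance = base radius + s = 11 + 1.2943 = 12.2943

12.2943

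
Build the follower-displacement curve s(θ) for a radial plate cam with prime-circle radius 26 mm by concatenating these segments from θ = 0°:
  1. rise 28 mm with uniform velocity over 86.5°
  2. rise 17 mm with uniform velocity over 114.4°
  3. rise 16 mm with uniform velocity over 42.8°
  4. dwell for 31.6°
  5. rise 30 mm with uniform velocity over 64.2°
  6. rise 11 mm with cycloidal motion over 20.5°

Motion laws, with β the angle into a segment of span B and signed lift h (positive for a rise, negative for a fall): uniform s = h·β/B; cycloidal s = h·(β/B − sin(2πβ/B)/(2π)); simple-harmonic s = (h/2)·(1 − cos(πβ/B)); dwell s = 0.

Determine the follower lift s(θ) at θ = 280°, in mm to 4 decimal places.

seg 1 [0°–86.5°] uniform, h=28: full span → s += 28 → s = 28.0000
seg 2 [86.5°–200.9°] uniform, h=17: full span → s += 17 → s = 45.0000
seg 3 [200.9°–243.7°] uniform, h=16: full span → s += 16 → s = 61.0000
seg 4 [243.7°–275.3°] dwell: s stays 61.0000
seg 5 [275.3°–339.5°] uniform, h=30: θ=280° here. β=4.7, B=64.2. 30·4.7/64.2 = 2.1963 → s = 63.1963

63.1963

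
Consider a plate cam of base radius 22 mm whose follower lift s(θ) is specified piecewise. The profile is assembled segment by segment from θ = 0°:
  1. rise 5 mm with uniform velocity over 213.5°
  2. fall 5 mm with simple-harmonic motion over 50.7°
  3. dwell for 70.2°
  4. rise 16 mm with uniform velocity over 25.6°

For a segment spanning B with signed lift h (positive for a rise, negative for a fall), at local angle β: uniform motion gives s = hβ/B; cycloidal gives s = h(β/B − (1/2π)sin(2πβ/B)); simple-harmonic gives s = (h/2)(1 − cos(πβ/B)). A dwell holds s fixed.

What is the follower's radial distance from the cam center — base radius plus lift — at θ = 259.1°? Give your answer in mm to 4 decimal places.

seg 1 [0°–213.5°] uniform, h=5: full span → s += 5 → s = 5.0000
seg 2 [213.5°–264.2°] simple-harmonic, h=-5: θ=259.1° here. β=45.6, B=50.7. -5/2·(1 − cos(π·0.8994)) = -4.8762 → s = 0.1238
radial distance = base radius + s = 22 + 0.1238 = 22.1238

22.1238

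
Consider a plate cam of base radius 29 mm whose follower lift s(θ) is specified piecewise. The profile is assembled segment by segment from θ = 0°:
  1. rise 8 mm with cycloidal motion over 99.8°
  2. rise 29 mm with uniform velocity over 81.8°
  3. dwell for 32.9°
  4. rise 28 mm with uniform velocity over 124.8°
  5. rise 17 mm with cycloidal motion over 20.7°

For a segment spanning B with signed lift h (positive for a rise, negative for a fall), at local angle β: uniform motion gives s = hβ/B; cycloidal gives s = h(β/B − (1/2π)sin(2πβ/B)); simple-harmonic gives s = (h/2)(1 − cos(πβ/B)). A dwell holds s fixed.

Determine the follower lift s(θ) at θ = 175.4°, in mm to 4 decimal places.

seg 1 [0°–99.8°] cycloidal, h=8: full span → s += 8 → s = 8.0000
seg 2 [99.8°–181.6°] uniform, h=29: θ=175.4° here. β=75.6, B=81.8. 29·75.6/81.8 = 26.8020 → s = 34.8020

34.8020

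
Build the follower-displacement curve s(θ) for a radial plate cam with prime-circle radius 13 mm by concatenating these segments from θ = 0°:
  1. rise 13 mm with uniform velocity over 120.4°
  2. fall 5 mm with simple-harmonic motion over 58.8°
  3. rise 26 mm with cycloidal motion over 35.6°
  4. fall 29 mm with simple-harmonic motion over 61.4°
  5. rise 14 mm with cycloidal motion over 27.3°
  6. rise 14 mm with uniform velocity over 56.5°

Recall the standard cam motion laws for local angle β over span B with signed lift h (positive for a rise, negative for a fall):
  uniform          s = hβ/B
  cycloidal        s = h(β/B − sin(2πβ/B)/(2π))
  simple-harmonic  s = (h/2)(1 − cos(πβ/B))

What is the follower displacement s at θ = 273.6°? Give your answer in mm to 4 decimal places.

seg 1 [0°–120.4°] uniform, h=13: full span → s += 13 → s = 13.0000
seg 2 [120.4°–179.2°] simple-harmonic, h=-5: full span → s += -5 → s = 8.0000
seg 3 [179.2°–214.8°] cycloidal, h=26: full span → s += 26 → s = 34.0000
seg 4 [214.8°–276.2°] simple-harmonic, h=-29: θ=273.6° here. β=58.8, B=61.4. -29/2·(1 − cos(π·0.9577)) = -28.8719 → s = 5.1281

5.1281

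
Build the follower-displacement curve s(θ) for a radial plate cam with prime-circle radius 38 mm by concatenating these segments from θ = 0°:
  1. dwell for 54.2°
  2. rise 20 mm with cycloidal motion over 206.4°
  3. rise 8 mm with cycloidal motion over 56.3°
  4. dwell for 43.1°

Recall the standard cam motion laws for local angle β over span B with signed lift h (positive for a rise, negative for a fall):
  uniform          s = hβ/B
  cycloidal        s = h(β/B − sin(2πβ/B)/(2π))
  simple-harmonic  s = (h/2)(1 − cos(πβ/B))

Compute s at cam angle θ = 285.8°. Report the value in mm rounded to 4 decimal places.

seg 1 [0°–54.2°] dwell: s stays 0.0000
seg 2 [54.2°–260.6°] cycloidal, h=20: full span → s += 20 → s = 20.0000
seg 3 [260.6°–316.9°] cycloidal, h=8: θ=285.8° here. β=25.2, B=56.3. 8·(0.4476 − sin(2π·0.4476)/(2π)) = 3.1692 → s = 23.1692

23.1692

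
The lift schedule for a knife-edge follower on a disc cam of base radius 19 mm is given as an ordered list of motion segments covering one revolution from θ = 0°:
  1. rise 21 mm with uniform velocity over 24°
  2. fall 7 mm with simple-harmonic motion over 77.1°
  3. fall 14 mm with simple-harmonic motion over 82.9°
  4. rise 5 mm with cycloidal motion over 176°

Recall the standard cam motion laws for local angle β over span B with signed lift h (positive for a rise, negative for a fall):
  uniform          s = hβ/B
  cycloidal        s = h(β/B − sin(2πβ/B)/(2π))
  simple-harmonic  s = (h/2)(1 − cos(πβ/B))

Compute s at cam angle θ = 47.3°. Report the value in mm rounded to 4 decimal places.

seg 1 [0°–24°] uniform, h=21: full span → s += 21 → s = 21.0000
seg 2 [24°–101.1°] simple-harmonic, h=-7: θ=47.3° here. β=23.3, B=77.1. -7/2·(1 − cos(π·0.3022)) = -1.4624 → s = 19.5376

19.5376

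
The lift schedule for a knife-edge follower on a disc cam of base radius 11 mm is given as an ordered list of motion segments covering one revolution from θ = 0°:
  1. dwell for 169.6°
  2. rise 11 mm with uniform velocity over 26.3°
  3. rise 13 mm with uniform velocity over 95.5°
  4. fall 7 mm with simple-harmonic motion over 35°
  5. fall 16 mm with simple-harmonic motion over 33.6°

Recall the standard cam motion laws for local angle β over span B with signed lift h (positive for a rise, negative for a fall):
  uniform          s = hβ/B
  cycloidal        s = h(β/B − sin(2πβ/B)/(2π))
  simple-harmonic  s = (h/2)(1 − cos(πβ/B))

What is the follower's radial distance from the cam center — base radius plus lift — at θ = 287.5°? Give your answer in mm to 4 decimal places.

seg 1 [0°–169.6°] dwell: s stays 0.0000
seg 2 [169.6°–195.9°] uniform, h=11: full span → s += 11 → s = 11.0000
seg 3 [195.9°–291.4°] uniform, h=13: θ=287.5° here. β=91.6, B=95.5. 13·91.6/95.5 = 12.4691 → s = 23.4691
radial distance = base radius + s = 11 + 23.4691 = 34.4691

34.4691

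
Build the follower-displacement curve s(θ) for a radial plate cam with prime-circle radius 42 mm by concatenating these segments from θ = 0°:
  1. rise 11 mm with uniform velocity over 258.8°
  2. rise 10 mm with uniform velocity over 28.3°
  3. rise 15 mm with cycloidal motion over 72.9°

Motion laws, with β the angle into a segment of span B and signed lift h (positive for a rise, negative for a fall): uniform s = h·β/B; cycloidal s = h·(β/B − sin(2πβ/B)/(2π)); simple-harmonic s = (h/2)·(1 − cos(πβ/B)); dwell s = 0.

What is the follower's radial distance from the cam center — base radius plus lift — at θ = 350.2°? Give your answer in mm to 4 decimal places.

seg 1 [0°–258.8°] uniform, h=11: full span → s += 11 → s = 11.0000
seg 2 [258.8°–287.1°] uniform, h=10: full span → s += 10 → s = 21.0000
seg 3 [287.1°–360°] cycloidal, h=15: θ=350.2° here. β=63.1, B=72.9. 15·(0.8656 − sin(2π·0.8656)/(2π)) = 14.7686 → s = 35.7686
radial distance = base radius + s = 42 + 35.7686 = 77.7686

77.7686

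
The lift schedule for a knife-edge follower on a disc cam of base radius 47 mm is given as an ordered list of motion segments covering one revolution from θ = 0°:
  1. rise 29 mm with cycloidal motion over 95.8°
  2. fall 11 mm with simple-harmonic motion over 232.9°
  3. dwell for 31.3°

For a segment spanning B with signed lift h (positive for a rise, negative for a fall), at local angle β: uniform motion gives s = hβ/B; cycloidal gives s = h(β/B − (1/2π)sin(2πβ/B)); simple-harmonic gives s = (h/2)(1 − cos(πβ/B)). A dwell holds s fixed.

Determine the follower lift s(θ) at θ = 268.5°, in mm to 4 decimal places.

seg 1 [0°–95.8°] cycloidal, h=29: full span → s += 29 → s = 29.0000
seg 2 [95.8°–328.7°] simple-harmonic, h=-11: θ=268.5° here. β=172.7, B=232.9. -11/2·(1 − cos(π·0.7415)) = -9.2841 → s = 19.7159

19.7159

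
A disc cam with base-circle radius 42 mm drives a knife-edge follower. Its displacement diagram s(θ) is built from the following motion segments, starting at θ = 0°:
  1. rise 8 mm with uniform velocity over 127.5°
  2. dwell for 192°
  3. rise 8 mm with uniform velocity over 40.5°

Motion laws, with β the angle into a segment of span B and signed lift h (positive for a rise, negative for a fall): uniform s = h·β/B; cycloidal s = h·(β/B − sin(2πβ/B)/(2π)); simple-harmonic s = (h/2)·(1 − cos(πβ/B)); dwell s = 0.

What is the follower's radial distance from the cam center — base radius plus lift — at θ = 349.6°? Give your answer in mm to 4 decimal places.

seg 1 [0°–127.5°] uniform, h=8: full span → s += 8 → s = 8.0000
seg 2 [127.5°–319.5°] dwell: s stays 8.0000
seg 3 [319.5°–360°] uniform, h=8: θ=349.6° here. β=30.1, B=40.5. 8·30.1/40.5 = 5.9457 → s = 13.9457
radial distance = base radius + s = 42 + 13.9457 = 55.9457

55.9457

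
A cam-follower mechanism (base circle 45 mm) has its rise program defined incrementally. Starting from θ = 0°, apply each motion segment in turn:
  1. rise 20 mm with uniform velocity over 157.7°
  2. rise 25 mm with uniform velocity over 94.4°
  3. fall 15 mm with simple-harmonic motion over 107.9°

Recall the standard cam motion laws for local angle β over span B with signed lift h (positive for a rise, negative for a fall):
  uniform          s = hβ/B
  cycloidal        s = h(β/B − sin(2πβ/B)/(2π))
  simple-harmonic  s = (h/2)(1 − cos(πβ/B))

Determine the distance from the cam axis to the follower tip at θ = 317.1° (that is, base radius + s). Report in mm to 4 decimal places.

seg 1 [0°–157.7°] uniform, h=20: full span → s += 20 → s = 20.0000
seg 2 [157.7°–252.1°] uniform, h=25: full span → s += 25 → s = 45.0000
seg 3 [252.1°–360°] simple-harmonic, h=-15: θ=317.1° here. β=65, B=107.9. -15/2·(1 − cos(π·0.6024)) = -9.8716 → s = 35.1284
radial distance = base radius + s = 45 + 35.1284 = 80.1284

80.1284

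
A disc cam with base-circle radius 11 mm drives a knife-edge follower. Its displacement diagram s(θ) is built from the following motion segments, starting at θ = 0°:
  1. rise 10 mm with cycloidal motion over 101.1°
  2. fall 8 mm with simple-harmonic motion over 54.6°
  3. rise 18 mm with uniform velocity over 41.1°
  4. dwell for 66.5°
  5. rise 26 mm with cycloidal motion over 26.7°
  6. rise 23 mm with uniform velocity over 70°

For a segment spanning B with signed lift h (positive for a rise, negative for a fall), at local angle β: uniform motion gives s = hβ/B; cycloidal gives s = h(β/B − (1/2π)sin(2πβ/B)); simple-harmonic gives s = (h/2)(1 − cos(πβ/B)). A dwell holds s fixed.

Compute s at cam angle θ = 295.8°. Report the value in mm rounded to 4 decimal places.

seg 1 [0°–101.1°] cycloidal, h=10: full span → s += 10 → s = 10.0000
seg 2 [101.1°–155.7°] simple-harmonic, h=-8: full span → s += -8 → s = 2.0000
seg 3 [155.7°–196.8°] uniform, h=18: full span → s += 18 → s = 20.0000
seg 4 [196.8°–263.3°] dwell: s stays 20.0000
seg 5 [263.3°–290°] cycloidal, h=26: full span → s += 26 → s = 46.0000
seg 6 [290°–360°] uniform, h=23: θ=295.8° here. β=5.8, B=70. 23·5.8/70 = 1.9057 → s = 47.9057

47.9057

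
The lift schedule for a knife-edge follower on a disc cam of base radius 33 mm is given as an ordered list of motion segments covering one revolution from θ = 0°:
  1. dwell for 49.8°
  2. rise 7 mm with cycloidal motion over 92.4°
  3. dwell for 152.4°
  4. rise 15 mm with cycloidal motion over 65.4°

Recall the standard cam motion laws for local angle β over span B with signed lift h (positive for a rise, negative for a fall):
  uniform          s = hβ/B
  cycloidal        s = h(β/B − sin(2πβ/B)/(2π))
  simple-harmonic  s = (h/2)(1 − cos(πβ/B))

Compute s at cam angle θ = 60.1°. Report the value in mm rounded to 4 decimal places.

seg 1 [0°–49.8°] dwell: s stays 0.0000
seg 2 [49.8°–142.2°] cycloidal, h=7: θ=60.1° here. β=10.3, B=92.4. 7·(0.1115 − sin(2π·0.1115)/(2π)) = 0.0623 → s = 0.0623

0.0623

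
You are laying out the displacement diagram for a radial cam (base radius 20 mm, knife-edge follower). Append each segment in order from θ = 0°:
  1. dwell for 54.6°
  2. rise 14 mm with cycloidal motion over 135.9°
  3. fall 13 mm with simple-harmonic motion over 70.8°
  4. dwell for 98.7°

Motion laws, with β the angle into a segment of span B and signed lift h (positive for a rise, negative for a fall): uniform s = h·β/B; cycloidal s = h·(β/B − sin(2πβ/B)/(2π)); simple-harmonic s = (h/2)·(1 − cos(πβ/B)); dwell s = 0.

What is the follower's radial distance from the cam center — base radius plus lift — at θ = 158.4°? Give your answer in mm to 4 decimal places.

seg 1 [0°–54.6°] dwell: s stays 0.0000
seg 2 [54.6°–190.5°] cycloidal, h=14: θ=158.4° here. β=103.8, B=135.9. 14·(0.7638 − sin(2π·0.7638)/(2π)) = 12.9130 → s = 12.9130
radial distance = base radius + s = 20 + 12.9130 = 32.9130

32.9130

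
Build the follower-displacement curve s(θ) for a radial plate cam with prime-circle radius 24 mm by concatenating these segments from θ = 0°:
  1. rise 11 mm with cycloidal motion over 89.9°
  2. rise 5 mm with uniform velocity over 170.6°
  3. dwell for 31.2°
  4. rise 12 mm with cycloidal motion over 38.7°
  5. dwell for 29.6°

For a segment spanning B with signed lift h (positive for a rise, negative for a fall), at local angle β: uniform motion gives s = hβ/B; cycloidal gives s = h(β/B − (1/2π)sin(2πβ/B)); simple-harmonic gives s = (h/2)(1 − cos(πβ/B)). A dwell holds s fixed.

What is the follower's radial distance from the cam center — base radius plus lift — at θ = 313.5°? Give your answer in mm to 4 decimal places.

seg 1 [0°–89.9°] cycloidal, h=11: full span → s += 11 → s = 11.0000
seg 2 [89.9°–260.5°] uniform, h=5: full span → s += 5 → s = 16.0000
seg 3 [260.5°–291.7°] dwell: s stays 16.0000
seg 4 [291.7°–330.4°] cycloidal, h=12: θ=313.5° here. β=21.8, B=38.7. 12·(0.5633 − sin(2π·0.5633)/(2π)) = 7.4995 → s = 23.4995
radial distance = base radius + s = 24 + 23.4995 = 47.4995

47.4995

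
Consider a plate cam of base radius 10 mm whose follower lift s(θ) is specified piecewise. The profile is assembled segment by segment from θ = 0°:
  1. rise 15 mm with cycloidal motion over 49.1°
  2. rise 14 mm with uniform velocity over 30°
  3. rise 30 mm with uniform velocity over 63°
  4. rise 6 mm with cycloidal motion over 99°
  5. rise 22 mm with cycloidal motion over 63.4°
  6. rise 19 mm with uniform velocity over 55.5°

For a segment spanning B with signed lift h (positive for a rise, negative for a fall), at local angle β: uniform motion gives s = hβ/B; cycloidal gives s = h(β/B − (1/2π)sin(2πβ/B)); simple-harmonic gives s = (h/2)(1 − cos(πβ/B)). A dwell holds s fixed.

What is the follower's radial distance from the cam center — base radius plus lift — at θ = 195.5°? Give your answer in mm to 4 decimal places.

seg 1 [0°–49.1°] cycloidal, h=15: full span → s += 15 → s = 15.0000
seg 2 [49.1°–79.1°] uniform, h=14: full span → s += 14 → s = 29.0000
seg 3 [79.1°–142.1°] uniform, h=30: full span → s += 30 → s = 59.0000
seg 4 [142.1°–241.1°] cycloidal, h=6: θ=195.5° here. β=53.4, B=99. 6·(0.5394 − sin(2π·0.5394)/(2π)) = 3.4703 → s = 62.4703
radial distance = base radius + s = 10 + 62.4703 = 72.4703

72.4703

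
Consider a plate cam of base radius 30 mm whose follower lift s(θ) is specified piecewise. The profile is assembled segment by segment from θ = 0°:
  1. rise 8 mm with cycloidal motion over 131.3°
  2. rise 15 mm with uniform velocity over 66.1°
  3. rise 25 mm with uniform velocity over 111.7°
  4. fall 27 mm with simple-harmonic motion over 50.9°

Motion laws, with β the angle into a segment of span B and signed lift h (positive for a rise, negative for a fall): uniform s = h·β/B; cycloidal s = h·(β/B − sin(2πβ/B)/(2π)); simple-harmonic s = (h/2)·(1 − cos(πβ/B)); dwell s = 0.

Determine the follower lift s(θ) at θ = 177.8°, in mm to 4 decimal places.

seg 1 [0°–131.3°] cycloidal, h=8: full span → s += 8 → s = 8.0000
seg 2 [131.3°–197.4°] uniform, h=15: θ=177.8° here. β=46.5, B=66.1. 15·46.5/66.1 = 10.5522 → s = 18.5522

18.5522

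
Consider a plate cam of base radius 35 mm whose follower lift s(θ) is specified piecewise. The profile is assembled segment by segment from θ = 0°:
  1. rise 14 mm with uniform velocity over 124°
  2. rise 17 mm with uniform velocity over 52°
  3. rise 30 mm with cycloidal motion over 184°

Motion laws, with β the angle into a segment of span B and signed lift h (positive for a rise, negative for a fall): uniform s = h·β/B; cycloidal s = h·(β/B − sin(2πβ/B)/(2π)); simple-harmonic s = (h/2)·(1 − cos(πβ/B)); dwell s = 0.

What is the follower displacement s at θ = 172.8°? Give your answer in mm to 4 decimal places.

seg 1 [0°–124°] uniform, h=14: full span → s += 14 → s = 14.0000
seg 2 [124°–176°] uniform, h=17: θ=172.8° here. β=48.8, B=52. 17·48.8/52 = 15.9538 → s = 29.9538

29.9538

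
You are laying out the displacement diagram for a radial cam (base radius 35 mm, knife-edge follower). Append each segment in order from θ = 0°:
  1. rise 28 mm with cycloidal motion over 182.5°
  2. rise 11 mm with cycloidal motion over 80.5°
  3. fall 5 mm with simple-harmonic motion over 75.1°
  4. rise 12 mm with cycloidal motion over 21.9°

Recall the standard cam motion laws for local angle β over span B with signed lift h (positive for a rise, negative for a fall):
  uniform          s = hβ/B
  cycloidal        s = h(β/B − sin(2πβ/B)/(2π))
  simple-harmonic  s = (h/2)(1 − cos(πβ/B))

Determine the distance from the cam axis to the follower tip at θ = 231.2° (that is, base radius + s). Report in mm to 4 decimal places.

seg 1 [0°–182.5°] cycloidal, h=28: full span → s += 28 → s = 28.0000
seg 2 [182.5°–263°] cycloidal, h=11: θ=231.2° here. β=48.7, B=80.5. 11·(0.6050 − sin(2π·0.6050)/(2π)) = 7.7274 → s = 35.7274
radial distance = base radius + s = 35 + 35.7274 = 70.7274

70.7274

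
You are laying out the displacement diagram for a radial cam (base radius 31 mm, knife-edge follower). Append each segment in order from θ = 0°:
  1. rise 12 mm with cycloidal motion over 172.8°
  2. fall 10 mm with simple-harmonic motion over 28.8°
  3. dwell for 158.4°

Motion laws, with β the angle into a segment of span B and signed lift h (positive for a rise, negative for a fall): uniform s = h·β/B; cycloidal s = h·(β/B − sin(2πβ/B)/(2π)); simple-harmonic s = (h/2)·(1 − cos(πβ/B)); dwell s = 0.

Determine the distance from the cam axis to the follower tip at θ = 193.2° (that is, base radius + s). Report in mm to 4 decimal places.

seg 1 [0°–172.8°] cycloidal, h=12: full span → s += 12 → s = 12.0000
seg 2 [172.8°–201.6°] simple-harmonic, h=-10: θ=193.2° here. β=20.4, B=28.8. -10/2·(1 − cos(π·0.7083)) = -8.0438 → s = 3.9562
radial distance = base radius + s = 31 + 3.9562 = 34.9562

34.9562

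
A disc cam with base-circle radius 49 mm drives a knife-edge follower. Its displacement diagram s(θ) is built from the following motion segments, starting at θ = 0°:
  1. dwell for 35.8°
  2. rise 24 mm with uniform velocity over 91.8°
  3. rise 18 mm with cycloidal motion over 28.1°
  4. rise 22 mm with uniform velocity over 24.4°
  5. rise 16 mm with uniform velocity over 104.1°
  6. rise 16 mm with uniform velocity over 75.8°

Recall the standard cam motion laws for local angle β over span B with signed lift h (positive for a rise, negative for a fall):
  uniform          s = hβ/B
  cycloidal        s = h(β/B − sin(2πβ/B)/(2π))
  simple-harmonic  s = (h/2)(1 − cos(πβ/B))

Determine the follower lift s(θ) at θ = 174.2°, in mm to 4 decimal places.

seg 1 [0°–35.8°] dwell: s stays 0.0000
seg 2 [35.8°–127.6°] uniform, h=24: full span → s += 24 → s = 24.0000
seg 3 [127.6°–155.7°] cycloidal, h=18: full span → s += 18 → s = 42.0000
seg 4 [155.7°–180.1°] uniform, h=22: θ=174.2° here. β=18.5, B=24.4. 22·18.5/24.4 = 16.6803 → s = 58.6803

58.6803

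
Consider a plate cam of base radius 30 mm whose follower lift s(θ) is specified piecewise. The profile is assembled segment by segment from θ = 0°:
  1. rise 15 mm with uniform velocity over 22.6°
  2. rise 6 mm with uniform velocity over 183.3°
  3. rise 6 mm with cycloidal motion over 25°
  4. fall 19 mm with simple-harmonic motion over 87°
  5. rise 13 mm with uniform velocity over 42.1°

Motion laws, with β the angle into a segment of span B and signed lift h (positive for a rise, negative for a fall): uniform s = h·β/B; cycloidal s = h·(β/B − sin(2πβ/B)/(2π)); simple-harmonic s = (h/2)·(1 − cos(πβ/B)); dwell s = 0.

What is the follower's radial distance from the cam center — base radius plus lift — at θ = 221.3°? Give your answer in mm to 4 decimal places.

seg 1 [0°–22.6°] uniform, h=15: full span → s += 15 → s = 15.0000
seg 2 [22.6°–205.9°] uniform, h=6: full span → s += 6 → s = 21.0000
seg 3 [205.9°–230.9°] cycloidal, h=6: θ=221.3° here. β=15.4, B=25. 6·(0.6160 − sin(2π·0.6160)/(2π)) = 4.3320 → s = 25.3320
radial distance = base radius + s = 30 + 25.3320 = 55.3320

55.3320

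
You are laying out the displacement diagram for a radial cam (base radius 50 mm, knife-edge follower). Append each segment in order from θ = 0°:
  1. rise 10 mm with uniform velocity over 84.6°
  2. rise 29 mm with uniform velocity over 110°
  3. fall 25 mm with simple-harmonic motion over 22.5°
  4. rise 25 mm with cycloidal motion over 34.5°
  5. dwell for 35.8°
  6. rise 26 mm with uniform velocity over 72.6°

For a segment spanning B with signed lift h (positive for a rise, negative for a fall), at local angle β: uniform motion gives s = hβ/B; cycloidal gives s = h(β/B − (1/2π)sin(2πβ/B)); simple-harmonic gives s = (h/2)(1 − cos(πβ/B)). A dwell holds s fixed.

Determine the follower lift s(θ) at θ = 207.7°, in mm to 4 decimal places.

seg 1 [0°–84.6°] uniform, h=10: full span → s += 10 → s = 10.0000
seg 2 [84.6°–194.6°] uniform, h=29: full span → s += 29 → s = 39.0000
seg 3 [194.6°–217.1°] simple-harmonic, h=-25: θ=207.7° here. β=13.1, B=22.5. -25/2·(1 − cos(π·0.5822)) = -15.6931 → s = 23.3069

23.3069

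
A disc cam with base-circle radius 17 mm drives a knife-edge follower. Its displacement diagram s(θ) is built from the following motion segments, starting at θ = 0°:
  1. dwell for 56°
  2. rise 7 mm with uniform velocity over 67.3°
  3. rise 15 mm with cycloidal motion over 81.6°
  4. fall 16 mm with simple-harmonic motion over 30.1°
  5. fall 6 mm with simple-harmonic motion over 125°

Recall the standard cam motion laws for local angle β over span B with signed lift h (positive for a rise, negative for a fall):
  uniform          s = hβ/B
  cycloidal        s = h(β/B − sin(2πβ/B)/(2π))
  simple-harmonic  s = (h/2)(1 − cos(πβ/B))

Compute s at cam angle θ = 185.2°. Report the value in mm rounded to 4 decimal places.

seg 1 [0°–56°] dwell: s stays 0.0000
seg 2 [56°–123.3°] uniform, h=7: full span → s += 7 → s = 7.0000
seg 3 [123.3°–204.9°] cycloidal, h=15: θ=185.2° here. β=61.9, B=81.6. 15·(0.7586 − sin(2π·0.7586)/(2π)) = 13.7625 → s = 20.7625

20.7625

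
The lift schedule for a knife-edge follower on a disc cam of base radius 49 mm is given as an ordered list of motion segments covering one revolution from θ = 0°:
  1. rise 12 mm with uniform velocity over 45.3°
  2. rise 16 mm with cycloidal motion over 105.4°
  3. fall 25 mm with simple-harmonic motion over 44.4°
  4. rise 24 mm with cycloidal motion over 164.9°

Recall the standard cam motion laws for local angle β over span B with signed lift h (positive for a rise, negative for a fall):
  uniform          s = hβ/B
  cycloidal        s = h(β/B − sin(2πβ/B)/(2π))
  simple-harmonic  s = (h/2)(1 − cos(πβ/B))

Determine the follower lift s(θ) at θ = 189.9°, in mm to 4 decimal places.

seg 1 [0°–45.3°] uniform, h=12: full span → s += 12 → s = 12.0000
seg 2 [45.3°–150.7°] cycloidal, h=16: full span → s += 16 → s = 28.0000
seg 3 [150.7°–195.1°] simple-harmonic, h=-25: θ=189.9° here. β=39.2, B=44.4. -25/2·(1 − cos(π·0.8829)) = -24.1634 → s = 3.8366

3.8366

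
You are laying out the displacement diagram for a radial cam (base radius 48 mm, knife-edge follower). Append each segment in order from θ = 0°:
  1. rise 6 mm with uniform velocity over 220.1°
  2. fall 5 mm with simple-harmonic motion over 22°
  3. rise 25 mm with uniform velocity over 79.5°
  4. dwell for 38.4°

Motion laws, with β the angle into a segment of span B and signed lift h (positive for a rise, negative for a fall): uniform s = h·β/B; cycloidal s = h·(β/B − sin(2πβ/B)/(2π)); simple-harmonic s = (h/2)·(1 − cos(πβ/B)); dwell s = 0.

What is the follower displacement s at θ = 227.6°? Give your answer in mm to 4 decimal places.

seg 1 [0°–220.1°] uniform, h=6: full span → s += 6 → s = 6.0000
seg 2 [220.1°–242.1°] simple-harmonic, h=-5: θ=227.6° here. β=7.5, B=22. -5/2·(1 − cos(π·0.3409)) = -1.3019 → s = 4.6981

4.6981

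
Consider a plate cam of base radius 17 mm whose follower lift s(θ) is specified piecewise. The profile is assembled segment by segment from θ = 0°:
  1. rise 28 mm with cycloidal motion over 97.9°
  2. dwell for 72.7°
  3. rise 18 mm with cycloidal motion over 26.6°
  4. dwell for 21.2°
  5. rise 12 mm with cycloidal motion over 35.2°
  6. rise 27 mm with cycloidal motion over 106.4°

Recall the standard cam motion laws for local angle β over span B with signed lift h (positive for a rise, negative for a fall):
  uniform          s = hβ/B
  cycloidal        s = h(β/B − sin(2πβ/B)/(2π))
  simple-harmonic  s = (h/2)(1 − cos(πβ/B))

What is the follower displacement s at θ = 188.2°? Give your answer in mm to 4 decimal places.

seg 1 [0°–97.9°] cycloidal, h=28: full span → s += 28 → s = 28.0000
seg 2 [97.9°–170.6°] dwell: s stays 28.0000
seg 3 [170.6°–197.2°] cycloidal, h=18: θ=188.2° here. β=17.6, B=26.6. 18·(0.6617 − sin(2π·0.6617)/(2π)) = 14.3444 → s = 42.3444

42.3444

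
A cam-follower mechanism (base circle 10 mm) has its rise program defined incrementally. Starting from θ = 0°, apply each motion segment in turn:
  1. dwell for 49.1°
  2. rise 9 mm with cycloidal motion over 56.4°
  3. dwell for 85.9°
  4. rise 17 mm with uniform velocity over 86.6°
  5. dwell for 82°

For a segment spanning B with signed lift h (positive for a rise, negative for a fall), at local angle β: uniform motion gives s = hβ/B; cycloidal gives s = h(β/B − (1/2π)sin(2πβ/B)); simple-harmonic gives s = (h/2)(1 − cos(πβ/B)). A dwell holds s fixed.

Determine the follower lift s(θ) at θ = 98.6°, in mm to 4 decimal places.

seg 1 [0°–49.1°] dwell: s stays 0.0000
seg 2 [49.1°–105.5°] cycloidal, h=9: θ=98.6° here. β=49.5, B=56.4. 9·(0.8777 − sin(2π·0.8777)/(2π)) = 8.8947 → s = 8.8947

8.8947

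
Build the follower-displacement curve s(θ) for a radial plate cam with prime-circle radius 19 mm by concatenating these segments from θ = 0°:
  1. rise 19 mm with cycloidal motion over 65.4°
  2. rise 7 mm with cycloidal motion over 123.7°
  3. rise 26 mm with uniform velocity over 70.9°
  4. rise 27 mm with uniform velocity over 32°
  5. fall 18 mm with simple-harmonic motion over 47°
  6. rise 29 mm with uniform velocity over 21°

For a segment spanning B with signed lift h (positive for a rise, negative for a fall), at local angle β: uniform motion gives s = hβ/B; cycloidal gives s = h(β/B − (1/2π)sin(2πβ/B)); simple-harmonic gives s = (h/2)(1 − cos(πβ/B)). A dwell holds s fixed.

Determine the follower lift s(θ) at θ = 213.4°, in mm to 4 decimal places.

seg 1 [0°–65.4°] cycloidal, h=19: full span → s += 19 → s = 19.0000
seg 2 [65.4°–189.1°] cycloidal, h=7: full span → s += 7 → s = 26.0000
seg 3 [189.1°–260°] uniform, h=26: θ=213.4° here. β=24.3, B=70.9. 26·24.3/70.9 = 8.9111 → s = 34.9111

34.9111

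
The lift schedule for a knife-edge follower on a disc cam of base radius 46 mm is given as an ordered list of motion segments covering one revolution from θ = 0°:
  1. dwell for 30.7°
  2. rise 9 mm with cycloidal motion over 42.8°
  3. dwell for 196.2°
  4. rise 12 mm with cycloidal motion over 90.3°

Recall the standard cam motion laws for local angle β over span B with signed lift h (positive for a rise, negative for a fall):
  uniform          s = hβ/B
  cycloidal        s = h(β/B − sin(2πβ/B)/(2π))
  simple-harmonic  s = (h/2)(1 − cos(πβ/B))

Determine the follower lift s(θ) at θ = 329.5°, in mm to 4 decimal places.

seg 1 [0°–30.7°] dwell: s stays 0.0000
seg 2 [30.7°–73.5°] cycloidal, h=9: full span → s += 9 → s = 9.0000
seg 3 [73.5°–269.7°] dwell: s stays 9.0000
seg 4 [269.7°–360°] cycloidal, h=12: θ=329.5° here. β=59.8, B=90.3. 12·(0.6622 − sin(2π·0.6622)/(2π)) = 9.5736 → s = 18.5736

18.5736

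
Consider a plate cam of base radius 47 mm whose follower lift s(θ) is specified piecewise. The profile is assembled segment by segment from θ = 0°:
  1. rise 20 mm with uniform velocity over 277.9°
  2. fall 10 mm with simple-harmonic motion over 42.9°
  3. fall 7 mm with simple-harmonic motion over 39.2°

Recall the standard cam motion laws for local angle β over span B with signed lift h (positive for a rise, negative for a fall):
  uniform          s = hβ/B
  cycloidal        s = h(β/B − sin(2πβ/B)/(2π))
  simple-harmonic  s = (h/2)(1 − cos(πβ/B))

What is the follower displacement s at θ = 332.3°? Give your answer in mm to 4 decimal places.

seg 1 [0°–277.9°] uniform, h=20: full span → s += 20 → s = 20.0000
seg 2 [277.9°–320.8°] simple-harmonic, h=-10: full span → s += -10 → s = 10.0000
seg 3 [320.8°–360°] simple-harmonic, h=-7: θ=332.3° here. β=11.5, B=39.2. -7/2·(1 − cos(π·0.2934)) = -1.3842 → s = 8.6158

8.6158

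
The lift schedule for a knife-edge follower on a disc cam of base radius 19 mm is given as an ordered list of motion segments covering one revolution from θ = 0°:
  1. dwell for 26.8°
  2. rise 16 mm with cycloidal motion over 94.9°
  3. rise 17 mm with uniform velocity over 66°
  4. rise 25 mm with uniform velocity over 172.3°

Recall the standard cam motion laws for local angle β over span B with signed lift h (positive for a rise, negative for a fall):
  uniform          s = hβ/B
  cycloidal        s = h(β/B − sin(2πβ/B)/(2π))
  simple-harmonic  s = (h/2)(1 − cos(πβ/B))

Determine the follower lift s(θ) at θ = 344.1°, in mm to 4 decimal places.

seg 1 [0°–26.8°] dwell: s stays 0.0000
seg 2 [26.8°–121.7°] cycloidal, h=16: full span → s += 16 → s = 16.0000
seg 3 [121.7°–187.7°] uniform, h=17: full span → s += 17 → s = 33.0000
seg 4 [187.7°–360°] uniform, h=25: θ=344.1° here. β=156.4, B=172.3. 25·156.4/172.3 = 22.6930 → s = 55.6930

55.6930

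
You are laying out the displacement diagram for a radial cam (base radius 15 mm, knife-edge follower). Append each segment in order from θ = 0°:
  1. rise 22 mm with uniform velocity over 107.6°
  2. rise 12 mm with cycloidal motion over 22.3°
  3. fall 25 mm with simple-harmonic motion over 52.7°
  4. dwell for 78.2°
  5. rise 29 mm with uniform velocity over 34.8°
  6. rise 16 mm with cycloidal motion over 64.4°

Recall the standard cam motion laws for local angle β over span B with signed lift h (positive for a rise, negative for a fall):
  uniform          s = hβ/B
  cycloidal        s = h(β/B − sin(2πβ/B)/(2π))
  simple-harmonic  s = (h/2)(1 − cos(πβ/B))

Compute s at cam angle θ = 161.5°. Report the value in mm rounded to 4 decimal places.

seg 1 [0°–107.6°] uniform, h=22: full span → s += 22 → s = 22.0000
seg 2 [107.6°–129.9°] cycloidal, h=12: full span → s += 12 → s = 34.0000
seg 3 [129.9°–182.6°] simple-harmonic, h=-25: θ=161.5° here. β=31.6, B=52.7. -25/2·(1 − cos(π·0.5996)) = -16.3485 → s = 17.6515

17.6515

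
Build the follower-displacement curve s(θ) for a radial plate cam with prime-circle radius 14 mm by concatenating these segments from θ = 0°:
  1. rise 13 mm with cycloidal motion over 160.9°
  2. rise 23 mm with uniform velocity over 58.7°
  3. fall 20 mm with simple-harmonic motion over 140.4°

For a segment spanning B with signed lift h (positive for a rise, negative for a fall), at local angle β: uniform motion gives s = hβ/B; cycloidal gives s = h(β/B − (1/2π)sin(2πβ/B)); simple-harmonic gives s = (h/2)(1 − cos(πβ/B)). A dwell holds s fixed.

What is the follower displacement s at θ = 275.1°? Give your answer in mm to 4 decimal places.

seg 1 [0°–160.9°] cycloidal, h=13: full span → s += 13 → s = 13.0000
seg 2 [160.9°–219.6°] uniform, h=23: full span → s += 23 → s = 36.0000
seg 3 [219.6°–360°] simple-harmonic, h=-20: θ=275.1° here. β=55.5, B=140.4. -20/2·(1 − cos(π·0.3953)) = -6.7697 → s = 29.2303

29.2303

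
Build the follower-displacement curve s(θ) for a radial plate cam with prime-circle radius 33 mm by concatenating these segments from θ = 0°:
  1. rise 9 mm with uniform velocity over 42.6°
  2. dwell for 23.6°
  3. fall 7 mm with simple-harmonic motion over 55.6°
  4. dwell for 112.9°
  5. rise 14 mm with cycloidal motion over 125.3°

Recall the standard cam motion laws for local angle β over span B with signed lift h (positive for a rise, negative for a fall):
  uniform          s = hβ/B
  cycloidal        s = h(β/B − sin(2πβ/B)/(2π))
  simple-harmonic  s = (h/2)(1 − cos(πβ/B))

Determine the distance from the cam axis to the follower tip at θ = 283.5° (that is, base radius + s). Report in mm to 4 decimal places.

seg 1 [0°–42.6°] uniform, h=9: full span → s += 9 → s = 9.0000
seg 2 [42.6°–66.2°] dwell: s stays 9.0000
seg 3 [66.2°–121.8°] simple-harmonic, h=-7: full span → s += -7 → s = 2.0000
seg 4 [121.8°–234.7°] dwell: s stays 2.0000
seg 5 [234.7°–360°] cycloidal, h=14: θ=283.5° here. β=48.8, B=125.3. 14·(0.3895 − sin(2π·0.3895)/(2π)) = 4.0265 → s = 6.0265
radial distance = base radius + s = 33 + 6.0265 = 39.0265

39.0265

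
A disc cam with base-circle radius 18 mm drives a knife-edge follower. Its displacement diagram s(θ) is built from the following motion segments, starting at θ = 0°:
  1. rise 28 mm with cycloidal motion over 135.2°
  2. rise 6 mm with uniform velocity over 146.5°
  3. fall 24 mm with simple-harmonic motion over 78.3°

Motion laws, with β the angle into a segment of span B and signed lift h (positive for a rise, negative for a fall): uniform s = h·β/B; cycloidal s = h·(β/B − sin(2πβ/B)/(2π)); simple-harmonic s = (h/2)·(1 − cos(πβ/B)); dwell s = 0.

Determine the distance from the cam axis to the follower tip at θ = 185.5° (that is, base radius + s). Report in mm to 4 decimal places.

seg 1 [0°–135.2°] cycloidal, h=28: full span → s += 28 → s = 28.0000
seg 2 [135.2°–281.7°] uniform, h=6: θ=185.5° here. β=50.3, B=146.5. 6·50.3/146.5 = 2.0601 → s = 30.0601
radial distance = base radius + s = 18 + 30.0601 = 48.0601

48.0601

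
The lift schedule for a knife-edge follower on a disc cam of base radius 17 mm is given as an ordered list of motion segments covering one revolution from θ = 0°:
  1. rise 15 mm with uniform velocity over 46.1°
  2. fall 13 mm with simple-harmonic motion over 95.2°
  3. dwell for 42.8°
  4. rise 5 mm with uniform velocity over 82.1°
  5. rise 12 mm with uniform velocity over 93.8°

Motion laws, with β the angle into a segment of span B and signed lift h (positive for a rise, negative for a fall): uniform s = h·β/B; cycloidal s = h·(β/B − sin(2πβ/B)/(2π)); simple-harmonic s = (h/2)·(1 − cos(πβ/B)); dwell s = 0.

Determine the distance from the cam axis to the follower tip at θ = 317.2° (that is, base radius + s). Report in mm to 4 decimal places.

seg 1 [0°–46.1°] uniform, h=15: full span → s += 15 → s = 15.0000
seg 2 [46.1°–141.3°] simple-harmonic, h=-13: full span → s += -13 → s = 2.0000
seg 3 [141.3°–184.1°] dwell: s stays 2.0000
seg 4 [184.1°–266.2°] uniform, h=5: full span → s += 5 → s = 7.0000
seg 5 [266.2°–360°] uniform, h=12: θ=317.2° here. β=51, B=93.8. 12·51/93.8 = 6.5245 → s = 13.5245
radial distance = base radius + s = 17 + 13.5245 = 30.5245

30.5245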